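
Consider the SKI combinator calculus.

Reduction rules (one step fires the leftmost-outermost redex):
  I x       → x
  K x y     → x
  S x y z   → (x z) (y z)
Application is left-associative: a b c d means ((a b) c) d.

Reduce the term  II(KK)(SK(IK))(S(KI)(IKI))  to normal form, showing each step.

  start: II(KK)(SK(IK))(S(KI)(IKI))
  →1  I(KK)(SK(IK))(S(KI)(IKI))
  →2  KK(SK(IK))(S(KI)(IKI))
  →3  K(S(KI)(IKI))
  →4  K(S(KI)(KI))

Answer: normal form = K(S(KI)(KI))  (in 4 steps)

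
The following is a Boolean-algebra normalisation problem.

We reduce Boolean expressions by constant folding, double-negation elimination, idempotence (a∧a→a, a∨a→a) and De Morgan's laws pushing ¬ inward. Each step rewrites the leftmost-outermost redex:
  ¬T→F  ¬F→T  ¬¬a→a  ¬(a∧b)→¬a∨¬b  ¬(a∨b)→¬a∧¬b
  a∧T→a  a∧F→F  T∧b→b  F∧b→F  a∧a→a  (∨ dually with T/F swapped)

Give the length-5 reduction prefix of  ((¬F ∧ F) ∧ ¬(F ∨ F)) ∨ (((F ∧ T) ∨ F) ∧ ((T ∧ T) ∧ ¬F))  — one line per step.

  start: ((¬F ∧ F) ∧ ¬(F ∨ F)) ∨ (((F ∧ T) ∨ F) ∧ ((T ∧ T) ∧ ¬F))
  →1  (F ∧ ¬(F ∨ F)) ∨ (((F ∧ T) ∨ F) ∧ ((T ∧ T) ∧ ¬F))
  →2  F ∨ (((F ∧ T) ∨ F) ∧ ((T ∧ T) ∧ ¬F))
  →3  ((F ∧ T) ∨ F) ∧ ((T ∧ T) ∧ ¬F)
  →4  (F ∧ T) ∧ ((T ∧ T) ∧ ¬F)
  →5  F ∧ ((T ∧ T) ∧ ¬F)

Answer: after 5 steps: F ∧ ((T ∧ T) ∧ ¬F)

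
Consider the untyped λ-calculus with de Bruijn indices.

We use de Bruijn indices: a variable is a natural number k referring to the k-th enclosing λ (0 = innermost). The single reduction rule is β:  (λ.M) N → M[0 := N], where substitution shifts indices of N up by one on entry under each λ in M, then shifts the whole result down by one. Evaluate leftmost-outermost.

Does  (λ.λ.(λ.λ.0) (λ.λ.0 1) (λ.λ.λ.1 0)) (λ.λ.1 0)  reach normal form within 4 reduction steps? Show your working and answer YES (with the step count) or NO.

Answer: YES — reaches normal form λ.λ.λ.λ.1 0 in 3 ≤ 4 steps

Reduction:
  start: (λ.λ.(λ.λ.0) (λ.λ.0 1) (λ.λ.λ.1 0)) (λ.λ.1 0)
  step 1: λ.(λ.λ.0) (λ.λ.0 1) (λ.λ.λ.1 0)
  step 2: λ.(λ.0) (λ.λ.λ.1 0)
  step 3: λ.λ.λ.λ.1 0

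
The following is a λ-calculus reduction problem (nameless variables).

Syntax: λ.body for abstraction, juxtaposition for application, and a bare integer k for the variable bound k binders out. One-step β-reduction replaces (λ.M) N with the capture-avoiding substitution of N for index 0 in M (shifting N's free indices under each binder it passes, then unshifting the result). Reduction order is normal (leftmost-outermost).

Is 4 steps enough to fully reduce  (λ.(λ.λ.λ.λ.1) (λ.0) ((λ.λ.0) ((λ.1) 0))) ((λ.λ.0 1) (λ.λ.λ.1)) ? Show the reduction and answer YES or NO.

Answer: YES — reaches normal form λ.λ.1 in 3 ≤ 4 steps

Working:
  start: (λ.(λ.λ.λ.λ.1) (λ.0) ((λ.λ.0) ((λ.1) 0))) ((λ.λ.0 1) (λ.λ.λ.1))
  [1] (λ.λ.λ.λ.1) (λ.0) ((λ.λ.0) ((λ.(λ.λ.0 1) (λ.λ.λ.1)) ((λ.λ.0 1) (λ.λ.λ.1))))
  [2] (λ.λ.λ.1) ((λ.λ.0) ((λ.(λ.λ.0 1) (λ.λ.λ.1)) ((λ.λ.0 1) (λ.λ.λ.1))))
  [3] λ.λ.1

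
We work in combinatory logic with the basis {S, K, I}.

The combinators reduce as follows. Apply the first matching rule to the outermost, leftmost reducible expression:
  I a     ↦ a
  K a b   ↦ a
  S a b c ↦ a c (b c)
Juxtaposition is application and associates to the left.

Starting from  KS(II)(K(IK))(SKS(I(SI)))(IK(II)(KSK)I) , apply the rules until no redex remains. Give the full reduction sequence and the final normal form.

  start: KS(II)(K(IK))(SKS(I(SI)))(IK(II)(KSK)I)
  step 1: S(K(IK))(SKS(I(SI)))(IK(II)(KSK)I)
  step 2: K(IK)(IK(II)(KSK)I)(SKS(I(SI))(IK(II)(KSK)I))
  step 3: IK(SKS(I(SI))(IK(II)(KSK)I))
  step 4: K(SKS(I(SI))(IK(II)(KSK)I))
  step 5: K(K(I(SI))(S(I(SI)))(IK(II)(KSK)I))
  step 6: K(I(SI)(IK(II)(KSK)I))
  step 7: K(SI(IK(II)(KSK)I))
  step 8: K(SI(K(II)(KSK)I))
  step 9: K(SI(III))
  step 10: K(SI(II))
  step 11: K(SII)

Answer: normal form = K(SII)  (in 11 steps)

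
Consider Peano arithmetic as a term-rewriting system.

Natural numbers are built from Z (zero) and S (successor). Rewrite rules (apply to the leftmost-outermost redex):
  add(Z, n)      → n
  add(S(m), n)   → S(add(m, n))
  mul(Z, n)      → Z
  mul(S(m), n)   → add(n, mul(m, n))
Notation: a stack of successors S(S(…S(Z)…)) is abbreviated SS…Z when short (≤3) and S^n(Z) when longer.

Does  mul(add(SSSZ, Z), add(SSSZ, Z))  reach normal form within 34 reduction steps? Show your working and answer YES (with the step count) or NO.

  start: mul(add(SSSZ, Z), add(SSSZ, Z))
  →1  mul(S(add(SSZ, Z)), add(SSSZ, Z))
  →2  add(add(SSSZ, Z), mul(add(SSZ, Z), add(SSSZ, Z)))
  →3  add(S(add(SSZ, Z)), mul(add(SSZ, Z), add(SSSZ, Z)))
  →4  S(add(add(SSZ, Z), mul(add(SSZ, Z), add(SSSZ, Z))))
  →5  S(add(S(add(SZ, Z)), mul(add(SSZ, Z), add(SSSZ, Z))))
  →6  S(S(add(add(SZ, Z), mul(add(SSZ, Z), add(SSSZ, Z)))))
  →7  S(S(add(S(add(Z, Z)), mul(add(SSZ, Z), add(SSSZ, Z)))))
  →8  S(S(S(add(add(Z, Z), mul(add(SSZ, Z), add(SSSZ, Z))))))
  →9  S(S(S(add(Z, mul(add(SSZ, Z), add(SSSZ, Z))))))
  →10  S(S(S(mul(add(SSZ, Z), add(SSSZ, Z)))))
  →11  S(S(S(mul(S(add(SZ, Z)), add(SSSZ, Z)))))
  →12  S(S(S(add(add(SSSZ, Z), mul(add(SZ, Z), add(SSSZ, Z))))))
  →13  S(S(S(add(S(add(SSZ, Z)), mul(add(SZ, Z), add(SSSZ, Z))))))
  →14  S(S(S(S(add(add(SSZ, Z), mul(add(SZ, Z), add(SSSZ, Z)))))))
  →15  S(S(S(S(add(S(add(SZ, Z)), mul(add(SZ, Z), add(SSSZ, Z)))))))
  →16  S(S(S(S(S(add(add(SZ, Z), mul(add(SZ, Z), add(SSSZ, Z))))))))
  →17  S(S(S(S(S(add(S(add(Z, Z)), mul(add(SZ, Z), add(SSSZ, Z))))))))
  →18  S(S(S(S(S(S(add(add(Z, Z), mul(add(SZ, Z), add(SSSZ, Z)))))))))
  →19  S(S(S(S(S(S(add(Z, mul(add(SZ, Z), add(SSSZ, Z)))))))))
  →20  S(S(S(S(S(S(mul(add(SZ, Z), add(SSSZ, Z))))))))
  →21  S(S(S(S(S(S(mul(S(add(Z, Z)), add(SSSZ, Z))))))))
  →22  S(S(S(S(S(S(add(add(SSSZ, Z), mul(add(Z, Z), add(SSSZ, Z)))))))))
  →23  S(S(S(S(S(S(add(S(add(SSZ, Z)), mul(add(Z, Z), add(SSSZ, Z)))))))))
  →24  S(S(S(S(S(S(S(add(add(SSZ, Z), mul(add(Z, Z), add(SSSZ, Z))))))))))
  →25  S(S(S(S(S(S(S(add(S(add(SZ, Z)), mul(add(Z, Z), add(SSSZ, Z))))))))))
  →26  S(S(S(S(S(S(S(S(add(add(SZ, Z), mul(add(Z, Z), add(SSSZ, Z)))))))))))
  →27  S(S(S(S(S(S(S(S(add(S(add(Z, Z)), mul(add(Z, Z), add(SSSZ, Z)))))))))))
  →28  S(S(S(S(S(S(S(S(S(add(add(Z, Z), mul(add(Z, Z), add(SSSZ, Z))))))))))))
  →29  S(S(S(S(S(S(S(S(S(add(Z, mul(add(Z, Z), add(SSSZ, Z))))))))))))
  →30  S(S(S(S(S(S(S(S(S(mul(add(Z, Z), add(SSSZ, Z)))))))))))
  →31  S(S(S(S(S(S(S(S(S(mul(Z, add(SSSZ, Z)))))))))))
  →32  S^9(Z)

Answer: YES — reaches normal form S^9(Z) in 32 ≤ 34 steps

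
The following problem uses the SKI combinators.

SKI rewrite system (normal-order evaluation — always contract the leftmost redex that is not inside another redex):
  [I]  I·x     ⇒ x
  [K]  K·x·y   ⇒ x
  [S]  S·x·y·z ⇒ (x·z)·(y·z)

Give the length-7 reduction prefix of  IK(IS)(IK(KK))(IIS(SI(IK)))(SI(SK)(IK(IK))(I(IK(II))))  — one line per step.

  start: IK(IS)(IK(KK))(IIS(SI(IK)))(SI(SK)(IK(IK))(I(IK(II))))
  →1  K(IS)(IK(KK))(IIS(SI(IK)))(SI(SK)(IK(IK))(I(IK(II))))
  →2  IS(IIS(SI(IK)))(SI(SK)(IK(IK))(I(IK(II))))
  →3  S(IIS(SI(IK)))(SI(SK)(IK(IK))(I(IK(II))))
  →4  S(IS(SI(IK)))(SI(SK)(IK(IK))(I(IK(II))))
  →5  S(S(SI(IK)))(SI(SK)(IK(IK))(I(IK(II))))
  →6  S(S(SIK))(SI(SK)(IK(IK))(I(IK(II))))
  →7  S(S(SIK))(I(IK(IK))(SK(IK(IK)))(I(IK(II))))

Answer: after 7 steps: S(S(SIK))(I(IK(IK))(SK(IK(IK)))(I(IK(II))))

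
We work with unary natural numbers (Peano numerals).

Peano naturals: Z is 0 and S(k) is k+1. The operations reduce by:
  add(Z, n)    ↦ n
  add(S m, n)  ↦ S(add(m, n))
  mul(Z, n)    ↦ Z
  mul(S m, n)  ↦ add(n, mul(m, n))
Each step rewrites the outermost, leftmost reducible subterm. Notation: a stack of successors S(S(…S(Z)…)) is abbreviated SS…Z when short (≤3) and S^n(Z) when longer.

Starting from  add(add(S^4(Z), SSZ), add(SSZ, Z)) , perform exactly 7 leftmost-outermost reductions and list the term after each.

  start: add(add(S^4(Z), SSZ), add(SSZ, Z))
  step 1: add(S(add(SSSZ, SSZ)), add(SSZ, Z))
  step 2: S(add(add(SSSZ, SSZ), add(SSZ, Z)))
  step 3: S(add(S(add(SSZ, SSZ)), add(SSZ, Z)))
  step 4: S(S(add(add(SSZ, SSZ), add(SSZ, Z))))
  step 5: S(S(add(S(add(SZ, SSZ)), add(SSZ, Z))))
  step 6: S(S(S(add(add(SZ, SSZ), add(SSZ, Z)))))
  step 7: S(S(S(add(S(add(Z, SSZ)), add(SSZ, Z)))))

Answer: after 7 steps: S(S(S(add(S(add(Z, SSZ)), add(SSZ, Z)))))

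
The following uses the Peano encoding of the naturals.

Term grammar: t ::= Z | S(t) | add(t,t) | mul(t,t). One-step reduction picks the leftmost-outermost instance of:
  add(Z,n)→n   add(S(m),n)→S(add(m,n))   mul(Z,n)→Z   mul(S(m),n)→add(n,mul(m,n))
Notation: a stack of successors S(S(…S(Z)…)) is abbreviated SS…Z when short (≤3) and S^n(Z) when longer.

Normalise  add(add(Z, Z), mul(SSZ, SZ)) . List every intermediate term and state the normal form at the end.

  start: add(add(Z, Z), mul(SSZ, SZ))
  →1  add(Z, mul(SSZ, SZ))
  →2  mul(SSZ, SZ)
  →3  add(SZ, mul(SZ, SZ))
  →4  S(add(Z, mul(SZ, SZ)))
  →5  S(mul(SZ, SZ))
  →6  S(add(SZ, mul(Z, SZ)))
  →7  S(S(add(Z, mul(Z, SZ))))
  →8  S(S(mul(Z, SZ)))
  →9  SSZ

Answer: normal form = SSZ  (in 9 steps)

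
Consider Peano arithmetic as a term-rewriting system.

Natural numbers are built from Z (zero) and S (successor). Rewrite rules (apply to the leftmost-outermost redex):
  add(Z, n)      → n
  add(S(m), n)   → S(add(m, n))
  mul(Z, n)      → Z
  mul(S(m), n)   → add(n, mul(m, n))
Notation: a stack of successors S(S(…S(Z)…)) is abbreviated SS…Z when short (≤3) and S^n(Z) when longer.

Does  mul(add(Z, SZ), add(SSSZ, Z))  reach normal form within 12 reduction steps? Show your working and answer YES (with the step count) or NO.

Answer: YES — reaches normal form SSSZ in 11 ≤ 12 steps

Working:
  start: mul(add(Z, SZ), add(SSSZ, Z))
  step 1: mul(SZ, add(SSSZ, Z))
  step 2: add(add(SSSZ, Z), mul(Z, add(SSSZ, Z)))
  step 3: add(S(add(SSZ, Z)), mul(Z, add(SSSZ, Z)))
  step 4: S(add(add(SSZ, Z), mul(Z, add(SSSZ, Z))))
  step 5: S(add(S(add(SZ, Z)), mul(Z, add(SSSZ, Z))))
  step 6: S(S(add(add(SZ, Z), mul(Z, add(SSSZ, Z)))))
  step 7: S(S(add(S(add(Z, Z)), mul(Z, add(SSSZ, Z)))))
  step 8: S(S(S(add(add(Z, Z), mul(Z, add(SSSZ, Z))))))
  step 9: S(S(S(add(Z, mul(Z, add(SSSZ, Z))))))
  step 10: S(S(S(mul(Z, add(SSSZ, Z)))))
  step 11: SSSZ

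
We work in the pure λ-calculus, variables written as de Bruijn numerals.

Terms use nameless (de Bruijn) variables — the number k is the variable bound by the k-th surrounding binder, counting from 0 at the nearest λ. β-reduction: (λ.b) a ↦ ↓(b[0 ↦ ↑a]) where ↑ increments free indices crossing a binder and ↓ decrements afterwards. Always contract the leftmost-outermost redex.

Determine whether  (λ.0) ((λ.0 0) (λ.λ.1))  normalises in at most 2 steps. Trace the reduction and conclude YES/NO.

Answer: NO — after 2 steps the term is (λ.λ.1) (λ.λ.1), not yet normal

Derivation:
  start: (λ.0) ((λ.0 0) (λ.λ.1))
  [1] (λ.0 0) (λ.λ.1)
  [2] (λ.λ.1) (λ.λ.1)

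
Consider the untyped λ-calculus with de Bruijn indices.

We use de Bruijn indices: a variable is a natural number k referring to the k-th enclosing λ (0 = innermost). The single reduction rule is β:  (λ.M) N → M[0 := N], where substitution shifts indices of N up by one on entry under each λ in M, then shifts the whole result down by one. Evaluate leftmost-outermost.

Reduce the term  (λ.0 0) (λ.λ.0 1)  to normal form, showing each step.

  start: (λ.0 0) (λ.λ.0 1)
  →1  (λ.λ.0 1) (λ.λ.0 1)
  →2  λ.0 (λ.λ.0 1)

Answer: normal form = λ.0 (λ.λ.0 1)  (in 2 steps)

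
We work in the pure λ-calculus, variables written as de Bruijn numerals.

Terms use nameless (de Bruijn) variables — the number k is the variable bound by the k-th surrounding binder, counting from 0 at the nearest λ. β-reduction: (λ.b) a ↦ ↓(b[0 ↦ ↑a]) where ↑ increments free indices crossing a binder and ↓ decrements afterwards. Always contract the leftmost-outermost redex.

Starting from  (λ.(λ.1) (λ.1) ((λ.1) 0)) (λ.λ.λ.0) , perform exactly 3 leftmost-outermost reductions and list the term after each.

  start: (λ.(λ.1) (λ.1) ((λ.1) 0)) (λ.λ.λ.0)
  →1  (λ.λ.λ.λ.0) (λ.λ.λ.λ.0) ((λ.λ.λ.λ.0) (λ.λ.λ.0))
  →2  (λ.λ.λ.0) ((λ.λ.λ.λ.0) (λ.λ.λ.0))
  →3  λ.λ.0

Answer: after 3 steps: λ.λ.0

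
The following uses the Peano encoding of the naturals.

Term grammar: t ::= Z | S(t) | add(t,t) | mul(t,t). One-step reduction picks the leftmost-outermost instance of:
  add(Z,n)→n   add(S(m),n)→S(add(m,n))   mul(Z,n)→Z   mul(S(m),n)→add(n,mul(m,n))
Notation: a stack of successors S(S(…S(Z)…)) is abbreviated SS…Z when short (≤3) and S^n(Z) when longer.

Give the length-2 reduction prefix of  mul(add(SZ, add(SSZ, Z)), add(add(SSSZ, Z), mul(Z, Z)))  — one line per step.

  start: mul(add(SZ, add(SSZ, Z)), add(add(SSSZ, Z), mul(Z, Z)))
  →1  mul(S(add(Z, add(SSZ, Z))), add(add(SSSZ, Z), mul(Z, Z)))
  →2  add(add(add(SSSZ, Z), mul(Z, Z)), mul(add(Z, add(SSZ, Z)), add(add(SSSZ, Z), mul(Z, Z))))

Answer: after 2 steps: add(add(add(SSSZ, Z), mul(Z, Z)), mul(add(Z, add(SSZ, Z)), add(add(SSSZ, Z), mul(Z, Z))))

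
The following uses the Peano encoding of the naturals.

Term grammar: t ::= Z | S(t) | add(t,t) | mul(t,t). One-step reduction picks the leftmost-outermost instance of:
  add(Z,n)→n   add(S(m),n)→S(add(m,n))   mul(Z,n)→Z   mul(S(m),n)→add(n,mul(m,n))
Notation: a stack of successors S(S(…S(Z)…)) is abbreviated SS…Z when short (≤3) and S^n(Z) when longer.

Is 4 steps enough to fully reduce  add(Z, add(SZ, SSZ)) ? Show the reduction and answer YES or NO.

  start: add(Z, add(SZ, SSZ))
  step 1: add(SZ, SSZ)
  step 2: S(add(Z, SSZ))
  step 3: SSSZ

Answer: YES — reaches normal form SSSZ in 3 ≤ 4 steps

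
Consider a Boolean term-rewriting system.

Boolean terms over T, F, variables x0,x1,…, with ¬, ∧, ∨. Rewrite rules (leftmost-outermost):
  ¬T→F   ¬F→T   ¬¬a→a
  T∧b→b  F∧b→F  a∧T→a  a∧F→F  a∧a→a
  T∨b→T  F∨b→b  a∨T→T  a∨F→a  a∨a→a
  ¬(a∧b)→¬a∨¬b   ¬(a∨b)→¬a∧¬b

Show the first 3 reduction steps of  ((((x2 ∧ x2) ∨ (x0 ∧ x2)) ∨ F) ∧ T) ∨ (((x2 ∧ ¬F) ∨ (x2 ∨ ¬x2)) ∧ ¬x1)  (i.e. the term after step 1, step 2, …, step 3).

Answer: after 3 steps: (x2 ∨ (x0 ∧ x2)) ∨ (((x2 ∧ ¬F) ∨ (x2 ∨ ¬x2)) ∧ ¬x1)

Reduction:
  start: ((((x2 ∧ x2) ∨ (x0 ∧ x2)) ∨ F) ∧ T) ∨ (((x2 ∧ ¬F) ∨ (x2 ∨ ¬x2)) ∧ ¬x1)
  →1  (((x2 ∧ x2) ∨ (x0 ∧ x2)) ∨ F) ∨ (((x2 ∧ ¬F) ∨ (x2 ∨ ¬x2)) ∧ ¬x1)
  →2  ((x2 ∧ x2) ∨ (x0 ∧ x2)) ∨ (((x2 ∧ ¬F) ∨ (x2 ∨ ¬x2)) ∧ ¬x1)
  →3  (x2 ∨ (x0 ∧ x2)) ∨ (((x2 ∧ ¬F) ∨ (x2 ∨ ¬x2)) ∧ ¬x1)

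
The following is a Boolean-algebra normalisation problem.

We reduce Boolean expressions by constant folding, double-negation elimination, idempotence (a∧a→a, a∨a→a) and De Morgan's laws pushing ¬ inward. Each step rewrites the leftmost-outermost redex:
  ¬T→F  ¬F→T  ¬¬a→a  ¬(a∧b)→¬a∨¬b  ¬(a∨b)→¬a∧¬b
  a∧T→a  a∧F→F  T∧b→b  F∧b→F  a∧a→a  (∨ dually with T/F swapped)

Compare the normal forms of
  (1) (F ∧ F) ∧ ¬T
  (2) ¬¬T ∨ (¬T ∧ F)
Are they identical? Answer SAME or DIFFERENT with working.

Answer: DIFFERENT — A ⇓ F, B ⇓ T

Working:
Term A:
  start: (F ∧ F) ∧ ¬T
  →1  F ∧ ¬T
  →2  F

Term B:
  start: ¬¬T ∨ (¬T ∧ F)
  →1  T ∨ (¬T ∧ F)
  →2  T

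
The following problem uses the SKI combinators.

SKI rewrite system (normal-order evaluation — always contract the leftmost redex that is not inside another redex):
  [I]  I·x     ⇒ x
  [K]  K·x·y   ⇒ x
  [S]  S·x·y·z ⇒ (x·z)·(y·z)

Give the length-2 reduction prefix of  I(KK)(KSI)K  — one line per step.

  start: I(KK)(KSI)K
  step 1: KK(KSI)K
  step 2: KK

Answer: after 2 steps: KK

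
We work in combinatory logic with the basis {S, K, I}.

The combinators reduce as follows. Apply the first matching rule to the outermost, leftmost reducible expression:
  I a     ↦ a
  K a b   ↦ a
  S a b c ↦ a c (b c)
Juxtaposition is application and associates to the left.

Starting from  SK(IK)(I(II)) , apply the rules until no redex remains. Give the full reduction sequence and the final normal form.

  start: SK(IK)(I(II))
  →1  K(I(II))(IK(I(II)))
  →2  I(II)
  →3  II
  →4  I

Answer: normal form = I  (in 4 steps)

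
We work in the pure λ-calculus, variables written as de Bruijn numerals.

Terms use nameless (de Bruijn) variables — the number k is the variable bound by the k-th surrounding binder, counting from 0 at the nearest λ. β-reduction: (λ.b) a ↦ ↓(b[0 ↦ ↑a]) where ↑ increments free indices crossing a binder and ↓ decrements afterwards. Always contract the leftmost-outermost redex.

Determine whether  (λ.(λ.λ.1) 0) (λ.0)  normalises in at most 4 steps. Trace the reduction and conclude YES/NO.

  start: (λ.(λ.λ.1) 0) (λ.0)
  →1  (λ.λ.1) (λ.0)
  →2  λ.λ.0

Answer: YES — reaches normal form λ.λ.0 in 2 ≤ 4 steps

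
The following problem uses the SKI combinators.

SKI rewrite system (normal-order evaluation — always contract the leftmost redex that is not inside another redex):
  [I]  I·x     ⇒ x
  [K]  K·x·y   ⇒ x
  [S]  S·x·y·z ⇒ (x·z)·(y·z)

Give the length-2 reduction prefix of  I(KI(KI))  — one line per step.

Answer: after 2 steps: I

Working:
  start: I(KI(KI))
  →1  KI(KI)
  →2  I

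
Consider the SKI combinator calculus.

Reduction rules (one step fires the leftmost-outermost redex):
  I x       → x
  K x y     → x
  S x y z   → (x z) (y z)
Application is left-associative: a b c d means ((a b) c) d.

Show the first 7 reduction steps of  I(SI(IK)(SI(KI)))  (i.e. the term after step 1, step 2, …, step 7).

  start: I(SI(IK)(SI(KI)))
  →1  SI(IK)(SI(KI))
  →2  I(SI(KI))(IK(SI(KI)))
  →3  SI(KI)(IK(SI(KI)))
  →4  I(IK(SI(KI)))(KI(IK(SI(KI))))
  →5  IK(SI(KI))(KI(IK(SI(KI))))
  →6  K(SI(KI))(KI(IK(SI(KI))))
  →7  SI(KI)

Answer: after 7 steps: SI(KI)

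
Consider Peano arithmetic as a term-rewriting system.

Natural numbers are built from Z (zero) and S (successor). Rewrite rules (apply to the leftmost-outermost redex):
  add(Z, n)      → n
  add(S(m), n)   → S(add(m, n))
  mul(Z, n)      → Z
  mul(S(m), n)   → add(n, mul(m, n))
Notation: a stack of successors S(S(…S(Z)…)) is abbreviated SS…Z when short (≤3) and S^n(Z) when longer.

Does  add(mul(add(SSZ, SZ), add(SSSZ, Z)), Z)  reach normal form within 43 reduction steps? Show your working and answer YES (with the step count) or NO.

  start: add(mul(add(SSZ, SZ), add(SSSZ, Z)), Z)
  step 1: add(mul(S(add(SZ, SZ)), add(SSSZ, Z)), Z)
  step 2: add(add(add(SSSZ, Z), mul(add(SZ, SZ), add(SSSZ, Z))), Z)
  step 3: add(add(S(add(SSZ, Z)), mul(add(SZ, SZ), add(SSSZ, Z))), Z)
  step 4: add(S(add(add(SSZ, Z), mul(add(SZ, SZ), add(SSSZ, Z)))), Z)
  step 5: S(add(add(add(SSZ, Z), mul(add(SZ, SZ), add(SSSZ, Z))), Z))
  step 6: S(add(add(S(add(SZ, Z)), mul(add(SZ, SZ), add(SSSZ, Z))), Z))
  step 7: S(add(S(add(add(SZ, Z), mul(add(SZ, SZ), add(SSSZ, Z)))), Z))
  step 8: S(S(add(add(add(SZ, Z), mul(add(SZ, SZ), add(SSSZ, Z))), Z)))
  step 9: S(S(add(add(S(add(Z, Z)), mul(add(SZ, SZ), add(SSSZ, Z))), Z)))
  step 10: S(S(add(S(add(add(Z, Z), mul(add(SZ, SZ), add(SSSZ, Z)))), Z)))
  step 11: S(S(S(add(add(add(Z, Z), mul(add(SZ, SZ), add(SSSZ, Z))), Z))))
  step 12: S(S(S(add(add(Z, mul(add(SZ, SZ), add(SSSZ, Z))), Z))))
  step 13: S(S(S(add(mul(add(SZ, SZ), add(SSSZ, Z)), Z))))
  step 14: S(S(S(add(mul(S(add(Z, SZ)), add(SSSZ, Z)), Z))))
  step 15: S(S(S(add(add(add(SSSZ, Z), mul(add(Z, SZ), add(SSSZ, Z))), Z))))
  step 16: S(S(S(add(add(S(add(SSZ, Z)), mul(add(Z, SZ), add(SSSZ, Z))), Z))))
  step 17: S(S(S(add(S(add(add(SSZ, Z), mul(add(Z, SZ), add(SSSZ, Z)))), Z))))
  step 18: S(S(S(S(add(add(add(SSZ, Z), mul(add(Z, SZ), add(SSSZ, Z))), Z)))))
  step 19: S(S(S(S(add(add(S(add(SZ, Z)), mul(add(Z, SZ), add(SSSZ, Z))), Z)))))
  step 20: S(S(S(S(add(S(add(add(SZ, Z), mul(add(Z, SZ), add(SSSZ, Z)))), Z)))))
  step 21: S(S(S(S(S(add(add(add(SZ, Z), mul(add(Z, SZ), add(SSSZ, Z))), Z))))))
  step 22: S(S(S(S(S(add(add(S(add(Z, Z)), mul(add(Z, SZ), add(SSSZ, Z))), Z))))))
  step 23: S(S(S(S(S(add(S(add(add(Z, Z), mul(add(Z, SZ), add(SSSZ, Z)))), Z))))))
  step 24: S(S(S(S(S(S(add(add(add(Z, Z), mul(add(Z, SZ), add(SSSZ, Z))), Z)))))))
  step 25: S(S(S(S(S(S(add(add(Z, mul(add(Z, SZ), add(SSSZ, Z))), Z)))))))
  step 26: S(S(S(S(S(S(add(mul(add(Z, SZ), add(SSSZ, Z)), Z)))))))
  step 27: S(S(S(S(S(S(add(mul(SZ, add(SSSZ, Z)), Z)))))))
  step 28: S(S(S(S(S(S(add(add(add(SSSZ, Z), mul(Z, add(SSSZ, Z))), Z)))))))
  step 29: S(S(S(S(S(S(add(add(S(add(SSZ, Z)), mul(Z, add(SSSZ, Z))), Z)))))))
  step 30: S(S(S(S(S(S(add(S(add(add(SSZ, Z), mul(Z, add(SSSZ, Z)))), Z)))))))
  step 31: S(S(S(S(S(S(S(add(add(add(SSZ, Z), mul(Z, add(SSSZ, Z))), Z))))))))
  step 32: S(S(S(S(S(S(S(add(add(S(add(SZ, Z)), mul(Z, add(SSSZ, Z))), Z))))))))
  step 33: S(S(S(S(S(S(S(add(S(add(add(SZ, Z), mul(Z, add(SSSZ, Z)))), Z))))))))
  step 34: S(S(S(S(S(S(S(S(add(add(add(SZ, Z), mul(Z, add(SSSZ, Z))), Z)))))))))
  step 35: S(S(S(S(S(S(S(S(add(add(S(add(Z, Z)), mul(Z, add(SSSZ, Z))), Z)))))))))
  step 36: S(S(S(S(S(S(S(S(add(S(add(add(Z, Z), mul(Z, add(SSSZ, Z)))), Z)))))))))
  step 37: S(S(S(S(S(S(S(S(S(add(add(add(Z, Z), mul(Z, add(SSSZ, Z))), Z))))))))))
  step 38: S(S(S(S(S(S(S(S(S(add(add(Z, mul(Z, add(SSSZ, Z))), Z))))))))))
  step 39: S(S(S(S(S(S(S(S(S(add(mul(Z, add(SSSZ, Z)), Z))))))))))
  step 40: S(S(S(S(S(S(S(S(S(add(Z, Z))))))))))
  step 41: S^9(Z)

Answer: YES — reaches normal form S^9(Z) in 41 ≤ 43 steps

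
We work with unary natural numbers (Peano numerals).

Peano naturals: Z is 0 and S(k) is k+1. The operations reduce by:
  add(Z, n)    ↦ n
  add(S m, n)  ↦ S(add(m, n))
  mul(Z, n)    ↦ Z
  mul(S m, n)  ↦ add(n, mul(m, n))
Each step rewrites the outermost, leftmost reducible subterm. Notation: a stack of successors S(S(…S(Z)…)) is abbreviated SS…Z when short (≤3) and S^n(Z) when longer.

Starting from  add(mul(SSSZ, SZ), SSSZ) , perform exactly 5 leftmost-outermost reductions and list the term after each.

Answer: after 5 steps: S(add(add(SZ, mul(SZ, SZ)), SSSZ))

Reduction:
  start: add(mul(SSSZ, SZ), SSSZ)
  step 1: add(add(SZ, mul(SSZ, SZ)), SSSZ)
  step 2: add(S(add(Z, mul(SSZ, SZ))), SSSZ)
  step 3: S(add(add(Z, mul(SSZ, SZ)), SSSZ))
  step 4: S(add(mul(SSZ, SZ), SSSZ))
  step 5: S(add(add(SZ, mul(SZ, SZ)), SSSZ))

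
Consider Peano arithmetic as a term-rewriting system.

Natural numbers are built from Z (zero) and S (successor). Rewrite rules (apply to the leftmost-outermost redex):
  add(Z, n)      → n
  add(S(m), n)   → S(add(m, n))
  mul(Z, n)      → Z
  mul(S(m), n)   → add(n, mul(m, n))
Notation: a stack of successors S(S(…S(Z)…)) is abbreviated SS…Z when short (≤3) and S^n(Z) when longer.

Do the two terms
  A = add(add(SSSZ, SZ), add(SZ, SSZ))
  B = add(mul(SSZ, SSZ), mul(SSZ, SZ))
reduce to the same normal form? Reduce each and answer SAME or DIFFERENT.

Term A:
  start: add(add(SSSZ, SZ), add(SZ, SSZ))
  [1] add(S(add(SSZ, SZ)), add(SZ, SSZ))
  [2] S(add(add(SSZ, SZ), add(SZ, SSZ)))
  [3] S(add(S(add(SZ, SZ)), add(SZ, SSZ)))
  [4] S(S(add(add(SZ, SZ), add(SZ, SSZ))))
  [5] S(S(add(S(add(Z, SZ)), add(SZ, SSZ))))
  [6] S(S(S(add(add(Z, SZ), add(SZ, SSZ)))))
  [7] S(S(S(add(SZ, add(SZ, SSZ)))))
  [8] S(S(S(S(add(Z, add(SZ, SSZ))))))
  [9] S(S(S(S(add(SZ, SSZ)))))
  [10] S(S(S(S(S(add(Z, SSZ))))))
  [11] S^7(Z)

Term B:
  start: add(mul(SSZ, SSZ), mul(SSZ, SZ))
  [1] add(add(SSZ, mul(SZ, SSZ)), mul(SSZ, SZ))
  [2] add(S(add(SZ, mul(SZ, SSZ))), mul(SSZ, SZ))
  [3] S(add(add(SZ, mul(SZ, SSZ)), mul(SSZ, SZ)))
  [4] S(add(S(add(Z, mul(SZ, SSZ))), mul(SSZ, SZ)))
  [5] S(S(add(add(Z, mul(SZ, SSZ)), mul(SSZ, SZ))))
  [6] S(S(add(mul(SZ, SSZ), mul(SSZ, SZ))))
  [7] S(S(add(add(SSZ, mul(Z, SSZ)), mul(SSZ, SZ))))
  [8] S(S(add(S(add(SZ, mul(Z, SSZ))), mul(SSZ, SZ))))
  [9] S(S(S(add(add(SZ, mul(Z, SSZ)), mul(SSZ, SZ)))))
  [10] S(S(S(add(S(add(Z, mul(Z, SSZ))), mul(SSZ, SZ)))))
  [11] S(S(S(S(add(add(Z, mul(Z, SSZ)), mul(SSZ, SZ))))))
  [12] S(S(S(S(add(mul(Z, SSZ), mul(SSZ, SZ))))))
  [13] S(S(S(S(add(Z, mul(SSZ, SZ))))))
  [14] S(S(S(S(mul(SSZ, SZ)))))
  [15] S(S(S(S(add(SZ, mul(SZ, SZ))))))
  [16] S(S(S(S(S(add(Z, mul(SZ, SZ)))))))
  [17] S(S(S(S(S(mul(SZ, SZ))))))
  [18] S(S(S(S(S(add(SZ, mul(Z, SZ)))))))
  [19] S(S(S(S(S(S(add(Z, mul(Z, SZ))))))))
  [20] S(S(S(S(S(S(mul(Z, SZ)))))))
  [21] S^6(Z)

Answer: DIFFERENT — A ⇓ S^7(Z), B ⇓ S^6(Z)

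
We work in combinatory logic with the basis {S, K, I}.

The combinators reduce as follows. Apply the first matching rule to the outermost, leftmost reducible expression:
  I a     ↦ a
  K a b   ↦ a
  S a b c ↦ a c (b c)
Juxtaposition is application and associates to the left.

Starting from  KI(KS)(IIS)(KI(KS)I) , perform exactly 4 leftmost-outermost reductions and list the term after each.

  start: KI(KS)(IIS)(KI(KS)I)
  [1] I(IIS)(KI(KS)I)
  [2] IIS(KI(KS)I)
  [3] IS(KI(KS)I)
  [4] S(KI(KS)I)

Answer: after 4 steps: S(KI(KS)I)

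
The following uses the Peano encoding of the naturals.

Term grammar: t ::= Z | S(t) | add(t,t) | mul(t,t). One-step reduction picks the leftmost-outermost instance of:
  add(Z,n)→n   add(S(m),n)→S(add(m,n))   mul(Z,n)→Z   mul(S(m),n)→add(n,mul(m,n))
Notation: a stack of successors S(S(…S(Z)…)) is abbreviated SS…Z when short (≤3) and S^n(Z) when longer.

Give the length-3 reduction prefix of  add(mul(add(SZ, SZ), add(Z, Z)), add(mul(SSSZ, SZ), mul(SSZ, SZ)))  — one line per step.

Answer: after 3 steps: add(add(Z, mul(add(Z, SZ), add(Z, Z))), add(mul(SSSZ, SZ), mul(SSZ, SZ)))

Reduction:
  start: add(mul(add(SZ, SZ), add(Z, Z)), add(mul(SSSZ, SZ), mul(SSZ, SZ)))
  step 1: add(mul(S(add(Z, SZ)), add(Z, Z)), add(mul(SSSZ, SZ), mul(SSZ, SZ)))
  step 2: add(add(add(Z, Z), mul(add(Z, SZ), add(Z, Z))), add(mul(SSSZ, SZ), mul(SSZ, SZ)))
  step 3: add(add(Z, mul(add(Z, SZ), add(Z, Z))), add(mul(SSSZ, SZ), mul(SSZ, SZ)))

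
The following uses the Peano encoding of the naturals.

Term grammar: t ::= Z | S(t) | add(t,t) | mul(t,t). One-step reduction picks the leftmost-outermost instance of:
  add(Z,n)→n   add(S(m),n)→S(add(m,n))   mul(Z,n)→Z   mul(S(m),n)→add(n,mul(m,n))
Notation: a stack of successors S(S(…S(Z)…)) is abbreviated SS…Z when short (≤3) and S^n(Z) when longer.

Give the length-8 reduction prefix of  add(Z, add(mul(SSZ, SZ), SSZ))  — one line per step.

Answer: after 8 steps: S(S(add(add(Z, mul(Z, SZ)), SSZ)))

Derivation:
  start: add(Z, add(mul(SSZ, SZ), SSZ))
  →1  add(mul(SSZ, SZ), SSZ)
  →2  add(add(SZ, mul(SZ, SZ)), SSZ)
  →3  add(S(add(Z, mul(SZ, SZ))), SSZ)
  →4  S(add(add(Z, mul(SZ, SZ)), SSZ))
  →5  S(add(mul(SZ, SZ), SSZ))
  →6  S(add(add(SZ, mul(Z, SZ)), SSZ))
  →7  S(add(S(add(Z, mul(Z, SZ))), SSZ))
  →8  S(S(add(add(Z, mul(Z, SZ)), SSZ)))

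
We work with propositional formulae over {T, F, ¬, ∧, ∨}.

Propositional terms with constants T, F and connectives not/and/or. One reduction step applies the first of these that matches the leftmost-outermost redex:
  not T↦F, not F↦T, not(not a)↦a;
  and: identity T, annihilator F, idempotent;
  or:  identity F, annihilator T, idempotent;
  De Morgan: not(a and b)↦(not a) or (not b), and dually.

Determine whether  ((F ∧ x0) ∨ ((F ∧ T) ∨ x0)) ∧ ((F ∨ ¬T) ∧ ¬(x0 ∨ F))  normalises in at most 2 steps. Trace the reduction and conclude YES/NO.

Answer: NO — after 2 steps the term is ((F ∧ T) ∨ x0) ∧ ((F ∨ ¬T) ∧ ¬(x0 ∨ F)), not yet normal

Working:
  start: ((F ∧ x0) ∨ ((F ∧ T) ∨ x0)) ∧ ((F ∨ ¬T) ∧ ¬(x0 ∨ F))
  [1] (F ∨ ((F ∧ T) ∨ x0)) ∧ ((F ∨ ¬T) ∧ ¬(x0 ∨ F))
  [2] ((F ∧ T) ∨ x0) ∧ ((F ∨ ¬T) ∧ ¬(x0 ∨ F))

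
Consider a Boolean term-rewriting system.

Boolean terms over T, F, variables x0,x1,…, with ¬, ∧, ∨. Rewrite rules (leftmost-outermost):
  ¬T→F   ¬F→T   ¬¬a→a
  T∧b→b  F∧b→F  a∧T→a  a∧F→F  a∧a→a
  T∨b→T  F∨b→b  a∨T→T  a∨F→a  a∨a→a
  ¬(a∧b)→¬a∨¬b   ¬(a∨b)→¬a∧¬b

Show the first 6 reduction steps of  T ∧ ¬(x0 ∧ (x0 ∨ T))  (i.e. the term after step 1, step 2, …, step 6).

  start: T ∧ ¬(x0 ∧ (x0 ∨ T))
  step 1: ¬(x0 ∧ (x0 ∨ T))
  step 2: ¬x0 ∨ ¬(x0 ∨ T)
  step 3: ¬x0 ∨ (¬x0 ∧ ¬T)
  step 4: ¬x0 ∨ (¬x0 ∧ F)
  step 5: ¬x0 ∨ F
  step 6: ¬x0

Answer: after 6 steps: ¬x0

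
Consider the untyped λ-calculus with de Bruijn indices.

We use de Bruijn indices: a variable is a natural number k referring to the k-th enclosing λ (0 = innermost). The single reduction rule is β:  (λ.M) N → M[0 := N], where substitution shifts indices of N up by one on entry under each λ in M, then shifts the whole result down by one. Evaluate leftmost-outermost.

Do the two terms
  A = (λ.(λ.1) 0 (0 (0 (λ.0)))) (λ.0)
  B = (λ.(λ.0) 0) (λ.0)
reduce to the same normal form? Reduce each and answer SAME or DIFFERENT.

Term A:
  start: (λ.(λ.1) 0 (0 (0 (λ.0)))) (λ.0)
  step 1: (λ.λ.0) (λ.0) ((λ.0) ((λ.0) (λ.0)))
  step 2: (λ.0) ((λ.0) ((λ.0) (λ.0)))
  step 3: (λ.0) ((λ.0) (λ.0))
  step 4: (λ.0) (λ.0)
  step 5: λ.0

Term B:
  start: (λ.(λ.0) 0) (λ.0)
  step 1: (λ.0) (λ.0)
  step 2: λ.0

Answer: SAME — A ⇓ λ.0, B ⇓ λ.0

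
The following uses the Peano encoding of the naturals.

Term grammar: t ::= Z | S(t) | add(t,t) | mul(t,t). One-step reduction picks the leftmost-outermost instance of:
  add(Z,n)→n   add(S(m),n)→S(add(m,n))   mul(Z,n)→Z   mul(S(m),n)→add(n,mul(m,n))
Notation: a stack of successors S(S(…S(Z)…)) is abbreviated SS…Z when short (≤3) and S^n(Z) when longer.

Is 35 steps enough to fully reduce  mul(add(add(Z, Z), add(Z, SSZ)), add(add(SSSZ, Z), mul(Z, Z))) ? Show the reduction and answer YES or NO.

  start: mul(add(add(Z, Z), add(Z, SSZ)), add(add(SSSZ, Z), mul(Z, Z)))
  step 1: mul(add(Z, add(Z, SSZ)), add(add(SSSZ, Z), mul(Z, Z)))
  step 2: mul(add(Z, SSZ), add(add(SSSZ, Z), mul(Z, Z)))
  step 3: mul(SSZ, add(add(SSSZ, Z), mul(Z, Z)))
  step 4: add(add(add(SSSZ, Z), mul(Z, Z)), mul(SZ, add(add(SSSZ, Z), mul(Z, Z))))
  step 5: add(add(S(add(SSZ, Z)), mul(Z, Z)), mul(SZ, add(add(SSSZ, Z), mul(Z, Z))))
  step 6: add(S(add(add(SSZ, Z), mul(Z, Z))), mul(SZ, add(add(SSSZ, Z), mul(Z, Z))))
  step 7: S(add(add(add(SSZ, Z), mul(Z, Z)), mul(SZ, add(add(SSSZ, Z), mul(Z, Z)))))
  step 8: S(add(add(S(add(SZ, Z)), mul(Z, Z)), mul(SZ, add(add(SSSZ, Z), mul(Z, Z)))))
  step 9: S(add(S(add(add(SZ, Z), mul(Z, Z))), mul(SZ, add(add(SSSZ, Z), mul(Z, Z)))))
  step 10: S(S(add(add(add(SZ, Z), mul(Z, Z)), mul(SZ, add(add(SSSZ, Z), mul(Z, Z))))))
  step 11: S(S(add(add(S(add(Z, Z)), mul(Z, Z)), mul(SZ, add(add(SSSZ, Z), mul(Z, Z))))))
  step 12: S(S(add(S(add(add(Z, Z), mul(Z, Z))), mul(SZ, add(add(SSSZ, Z), mul(Z, Z))))))
  step 13: S(S(S(add(add(add(Z, Z), mul(Z, Z)), mul(SZ, add(add(SSSZ, Z), mul(Z, Z)))))))
  step 14: S(S(S(add(add(Z, mul(Z, Z)), mul(SZ, add(add(SSSZ, Z), mul(Z, Z)))))))
  step 15: S(S(S(add(mul(Z, Z), mul(SZ, add(add(SSSZ, Z), mul(Z, Z)))))))
  step 16: S(S(S(add(Z, mul(SZ, add(add(SSSZ, Z), mul(Z, Z)))))))
  step 17: S(S(S(mul(SZ, add(add(SSSZ, Z), mul(Z, Z))))))
  step 18: S(S(S(add(add(add(SSSZ, Z), mul(Z, Z)), mul(Z, add(add(SSSZ, Z), mul(Z, Z)))))))
  step 19: S(S(S(add(add(S(add(SSZ, Z)), mul(Z, Z)), mul(Z, add(add(SSSZ, Z), mul(Z, Z)))))))
  step 20: S(S(S(add(S(add(add(SSZ, Z), mul(Z, Z))), mul(Z, add(add(SSSZ, Z), mul(Z, Z)))))))
  step 21: S(S(S(S(add(add(add(SSZ, Z), mul(Z, Z)), mul(Z, add(add(SSSZ, Z), mul(Z, Z))))))))
  step 22: S(S(S(S(add(add(S(add(SZ, Z)), mul(Z, Z)), mul(Z, add(add(SSSZ, Z), mul(Z, Z))))))))
  step 23: S(S(S(S(add(S(add(add(SZ, Z), mul(Z, Z))), mul(Z, add(add(SSSZ, Z), mul(Z, Z))))))))
  step 24: S(S(S(S(S(add(add(add(SZ, Z), mul(Z, Z)), mul(Z, add(add(SSSZ, Z), mul(Z, Z)))))))))
  step 25: S(S(S(S(S(add(add(S(add(Z, Z)), mul(Z, Z)), mul(Z, add(add(SSSZ, Z), mul(Z, Z)))))))))
  step 26: S(S(S(S(S(add(S(add(add(Z, Z), mul(Z, Z))), mul(Z, add(add(SSSZ, Z), mul(Z, Z)))))))))
  step 27: S(S(S(S(S(S(add(add(add(Z, Z), mul(Z, Z)), mul(Z, add(add(SSSZ, Z), mul(Z, Z))))))))))
  step 28: S(S(S(S(S(S(add(add(Z, mul(Z, Z)), mul(Z, add(add(SSSZ, Z), mul(Z, Z))))))))))
  step 29: S(S(S(S(S(S(add(mul(Z, Z), mul(Z, add(add(SSSZ, Z), mul(Z, Z))))))))))
  step 30: S(S(S(S(S(S(add(Z, mul(Z, add(add(SSSZ, Z), mul(Z, Z))))))))))
  step 31: S(S(S(S(S(S(mul(Z, add(add(SSSZ, Z), mul(Z, Z)))))))))
  step 32: S^6(Z)

Answer: YES — reaches normal form S^6(Z) in 32 ≤ 35 steps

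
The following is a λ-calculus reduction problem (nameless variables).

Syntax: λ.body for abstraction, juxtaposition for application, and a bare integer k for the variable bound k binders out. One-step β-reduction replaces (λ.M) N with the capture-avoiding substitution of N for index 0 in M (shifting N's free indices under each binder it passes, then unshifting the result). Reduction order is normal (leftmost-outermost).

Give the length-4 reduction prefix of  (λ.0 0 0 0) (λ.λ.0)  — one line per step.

Answer: after 4 steps: λ.0

Derivation:
  start: (λ.0 0 0 0) (λ.λ.0)
  step 1: (λ.λ.0) (λ.λ.0) (λ.λ.0) (λ.λ.0)
  step 2: (λ.0) (λ.λ.0) (λ.λ.0)
  step 3: (λ.λ.0) (λ.λ.0)
  step 4: λ.0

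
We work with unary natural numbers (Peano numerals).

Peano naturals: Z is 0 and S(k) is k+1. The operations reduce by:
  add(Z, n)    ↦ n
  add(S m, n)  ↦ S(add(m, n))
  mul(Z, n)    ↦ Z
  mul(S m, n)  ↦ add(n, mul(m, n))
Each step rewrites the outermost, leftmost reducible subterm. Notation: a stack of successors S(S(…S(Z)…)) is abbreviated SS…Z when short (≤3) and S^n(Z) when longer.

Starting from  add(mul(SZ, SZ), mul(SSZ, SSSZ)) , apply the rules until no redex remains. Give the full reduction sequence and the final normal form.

  start: add(mul(SZ, SZ), mul(SSZ, SSSZ))
  →1  add(add(SZ, mul(Z, SZ)), mul(SSZ, SSSZ))
  →2  add(S(add(Z, mul(Z, SZ))), mul(SSZ, SSSZ))
  →3  S(add(add(Z, mul(Z, SZ)), mul(SSZ, SSSZ)))
  →4  S(add(mul(Z, SZ), mul(SSZ, SSSZ)))
  →5  S(add(Z, mul(SSZ, SSSZ)))
  →6  S(mul(SSZ, SSSZ))
  →7  S(add(SSSZ, mul(SZ, SSSZ)))
  →8  S(S(add(SSZ, mul(SZ, SSSZ))))
  →9  S(S(S(add(SZ, mul(SZ, SSSZ)))))
  →10  S(S(S(S(add(Z, mul(SZ, SSSZ))))))
  →11  S(S(S(S(mul(SZ, SSSZ)))))
  →12  S(S(S(S(add(SSSZ, mul(Z, SSSZ))))))
  →13  S(S(S(S(S(add(SSZ, mul(Z, SSSZ)))))))
  →14  S(S(S(S(S(S(add(SZ, mul(Z, SSSZ))))))))
  →15  S(S(S(S(S(S(S(add(Z, mul(Z, SSSZ)))))))))
  →16  S(S(S(S(S(S(S(mul(Z, SSSZ))))))))
  →17  S^7(Z)

Answer: normal form = S^7(Z)  (in 17 steps)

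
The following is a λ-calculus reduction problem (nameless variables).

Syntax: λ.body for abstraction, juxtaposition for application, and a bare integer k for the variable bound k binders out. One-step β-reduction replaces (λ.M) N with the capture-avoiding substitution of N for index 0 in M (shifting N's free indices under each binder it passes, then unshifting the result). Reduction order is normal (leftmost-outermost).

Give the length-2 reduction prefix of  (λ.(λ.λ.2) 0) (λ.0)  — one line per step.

  start: (λ.(λ.λ.2) 0) (λ.0)
  [1] (λ.λ.λ.0) (λ.0)
  [2] λ.λ.0

Answer: after 2 steps: λ.λ.0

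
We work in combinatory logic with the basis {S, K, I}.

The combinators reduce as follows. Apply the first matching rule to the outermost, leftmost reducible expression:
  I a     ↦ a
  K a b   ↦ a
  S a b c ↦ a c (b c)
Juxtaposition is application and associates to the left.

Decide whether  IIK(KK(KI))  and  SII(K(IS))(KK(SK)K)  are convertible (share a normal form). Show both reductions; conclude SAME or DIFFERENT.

Term A:
  start: IIK(KK(KI))
  →1  IK(KK(KI))
  →2  K(KK(KI))
  →3  KK

Term B:
  start: SII(K(IS))(KK(SK)K)
  →1  I(K(IS))(I(K(IS)))(KK(SK)K)
  →2  K(IS)(I(K(IS)))(KK(SK)K)
  →3  IS(KK(SK)K)
  →4  S(KK(SK)K)
  →5  S(KK)

Answer: DIFFERENT — A ⇓ KK, B ⇓ S(KK)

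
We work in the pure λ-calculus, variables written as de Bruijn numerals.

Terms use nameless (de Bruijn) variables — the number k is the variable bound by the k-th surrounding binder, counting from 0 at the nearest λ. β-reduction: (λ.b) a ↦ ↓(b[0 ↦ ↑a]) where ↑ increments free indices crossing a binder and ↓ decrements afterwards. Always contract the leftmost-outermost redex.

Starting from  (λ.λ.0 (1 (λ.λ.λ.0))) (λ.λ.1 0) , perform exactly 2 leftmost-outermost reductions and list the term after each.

Answer: after 2 steps: λ.0 (λ.(λ.λ.λ.0) 0)

Derivation:
  start: (λ.λ.0 (1 (λ.λ.λ.0))) (λ.λ.1 0)
  step 1: λ.0 ((λ.λ.1 0) (λ.λ.λ.0))
  step 2: λ.0 (λ.(λ.λ.λ.0) 0)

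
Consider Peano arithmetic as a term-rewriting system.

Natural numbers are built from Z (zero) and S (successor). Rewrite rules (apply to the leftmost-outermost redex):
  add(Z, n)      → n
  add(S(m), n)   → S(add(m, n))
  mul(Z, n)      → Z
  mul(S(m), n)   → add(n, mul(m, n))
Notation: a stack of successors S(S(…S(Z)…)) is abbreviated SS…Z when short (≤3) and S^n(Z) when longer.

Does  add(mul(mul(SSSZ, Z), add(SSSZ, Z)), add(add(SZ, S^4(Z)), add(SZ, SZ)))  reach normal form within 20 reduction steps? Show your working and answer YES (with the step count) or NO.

Answer: YES — reaches normal form S^7(Z) in 19 ≤ 20 steps

Derivation:
  start: add(mul(mul(SSSZ, Z), add(SSSZ, Z)), add(add(SZ, S^4(Z)), add(SZ, SZ)))
  →1  add(mul(add(Z, mul(SSZ, Z)), add(SSSZ, Z)), add(add(SZ, S^4(Z)), add(SZ, SZ)))
  →2  add(mul(mul(SSZ, Z), add(SSSZ, Z)), add(add(SZ, S^4(Z)), add(SZ, SZ)))
  →3  add(mul(add(Z, mul(SZ, Z)), add(SSSZ, Z)), add(add(SZ, S^4(Z)), add(SZ, SZ)))
  →4  add(mul(mul(SZ, Z), add(SSSZ, Z)), add(add(SZ, S^4(Z)), add(SZ, SZ)))
  →5  add(mul(add(Z, mul(Z, Z)), add(SSSZ, Z)), add(add(SZ, S^4(Z)), add(SZ, SZ)))
  →6  add(mul(mul(Z, Z), add(SSSZ, Z)), add(add(SZ, S^4(Z)), add(SZ, SZ)))
  →7  add(mul(Z, add(SSSZ, Z)), add(add(SZ, S^4(Z)), add(SZ, SZ)))
  →8  add(Z, add(add(SZ, S^4(Z)), add(SZ, SZ)))
  →9  add(add(SZ, S^4(Z)), add(SZ, SZ))
  →10  add(S(add(Z, S^4(Z))), add(SZ, SZ))
  →11  S(add(add(Z, S^4(Z)), add(SZ, SZ)))
  →12  S(add(S^4(Z), add(SZ, SZ)))
  →13  S(S(add(SSSZ, add(SZ, SZ))))
  →14  S(S(S(add(SSZ, add(SZ, SZ)))))
  →15  S(S(S(S(add(SZ, add(SZ, SZ))))))
  →16  S(S(S(S(S(add(Z, add(SZ, SZ)))))))
  →17  S(S(S(S(S(add(SZ, SZ))))))
  →18  S(S(S(S(S(S(add(Z, SZ)))))))
  →19  S^7(Z)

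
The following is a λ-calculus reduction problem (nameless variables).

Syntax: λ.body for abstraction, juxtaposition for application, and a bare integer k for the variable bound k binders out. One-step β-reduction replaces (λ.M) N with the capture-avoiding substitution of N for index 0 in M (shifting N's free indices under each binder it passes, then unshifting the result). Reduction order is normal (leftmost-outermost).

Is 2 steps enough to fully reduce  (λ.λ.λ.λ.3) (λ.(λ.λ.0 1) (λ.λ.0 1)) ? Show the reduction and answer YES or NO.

Answer: YES — reaches normal form λ.λ.λ.λ.λ.0 (λ.λ.0 1) in 2 ≤ 2 steps

Reduction:
  start: (λ.λ.λ.λ.3) (λ.(λ.λ.0 1) (λ.λ.0 1))
  [1] λ.λ.λ.λ.(λ.λ.0 1) (λ.λ.0 1)
  [2] λ.λ.λ.λ.λ.0 (λ.λ.0 1)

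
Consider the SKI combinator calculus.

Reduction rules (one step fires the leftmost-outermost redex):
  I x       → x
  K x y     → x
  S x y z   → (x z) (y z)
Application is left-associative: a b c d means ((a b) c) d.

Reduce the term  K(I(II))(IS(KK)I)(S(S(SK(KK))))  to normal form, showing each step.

Answer: normal form = S(S(SK(KK)))  (in 4 steps)

Working:
  start: K(I(II))(IS(KK)I)(S(S(SK(KK))))
  →1  I(II)(S(S(SK(KK))))
  →2  II(S(S(SK(KK))))
  →3  I(S(S(SK(KK))))
  →4  S(S(SK(KK)))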